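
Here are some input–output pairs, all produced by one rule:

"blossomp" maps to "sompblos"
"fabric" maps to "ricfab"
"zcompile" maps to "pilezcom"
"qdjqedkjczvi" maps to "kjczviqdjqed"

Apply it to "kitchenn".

hennkitc

The pattern: swap the front and back halves of the string.
So "kitchenn" becomes "hennkitc".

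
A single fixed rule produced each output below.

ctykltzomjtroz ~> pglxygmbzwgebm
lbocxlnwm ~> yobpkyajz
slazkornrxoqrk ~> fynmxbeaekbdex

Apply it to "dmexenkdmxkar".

The transformation: shift every letter 13 places forward in the alphabet (wrapping around) — i.e. ROT13.
Doing the same to "dmexenkdmxkar": "qzrkraxqzkxne".

qzrkraxqzkxne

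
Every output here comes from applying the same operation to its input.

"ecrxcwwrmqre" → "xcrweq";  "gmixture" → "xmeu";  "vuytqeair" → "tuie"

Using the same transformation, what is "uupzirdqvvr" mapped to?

zuqrv

In each case the input is transformed by: keep every other character starting from the second (positions 2nd, 4th, 6th, ...), then swap each adjacent pair of characters (1↔2, 3↔4, ...).
For "uupzirdqvvr", step one produces "uzrqv"; step two turns that into "zuqrv".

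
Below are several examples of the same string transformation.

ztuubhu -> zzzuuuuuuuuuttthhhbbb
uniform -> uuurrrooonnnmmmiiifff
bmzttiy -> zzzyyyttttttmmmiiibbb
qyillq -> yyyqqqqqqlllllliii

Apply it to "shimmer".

sssrrrmmmmmmiiihhheee

Each output is the input with this applied: sort the characters into reverse alphabetical order, then repeat every character 3 times.
"shimmer" → "srmmihe" → "sssrrrmmmmmmiiihhheee".
(Check on "ztuubhu": → "zuuuthb" → "zzzuuuuuuuuuttthhhbbb" ✓)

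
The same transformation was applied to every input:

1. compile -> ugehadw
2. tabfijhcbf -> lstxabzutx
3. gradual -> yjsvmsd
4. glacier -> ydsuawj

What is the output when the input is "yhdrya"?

qzvjqs

The transformation: shift every letter 8 places backward in the alphabet (wrapping around).
Doing the same to "yhdrya": "qzvjqs".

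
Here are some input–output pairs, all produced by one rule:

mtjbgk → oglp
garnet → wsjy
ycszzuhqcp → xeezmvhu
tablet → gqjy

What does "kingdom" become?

slitr

The rule is to delete the first 2 characters, then shift every letter 5 places forward in the alphabet (wrapping around).
For "kingdom" the result is "slitr".
(Check on "garnet": → "rnet" → "wsjy" ✓)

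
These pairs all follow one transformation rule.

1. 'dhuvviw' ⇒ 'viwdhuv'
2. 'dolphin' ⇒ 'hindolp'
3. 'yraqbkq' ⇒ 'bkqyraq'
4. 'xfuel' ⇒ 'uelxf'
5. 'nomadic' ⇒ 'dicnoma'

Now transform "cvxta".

The rule is to move the last 3 characters to the front (rotate right by 3).
On "cvxta" that produces "xtacv".

xtacv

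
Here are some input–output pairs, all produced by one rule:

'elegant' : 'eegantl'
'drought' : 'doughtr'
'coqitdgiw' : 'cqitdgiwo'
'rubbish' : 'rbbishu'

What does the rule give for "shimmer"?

What's happening: move the first character to the end, then swap the first and last characters.
Starting from "shimmer": after the first operation, "himmers"; after the second, "simmerh".

simmerh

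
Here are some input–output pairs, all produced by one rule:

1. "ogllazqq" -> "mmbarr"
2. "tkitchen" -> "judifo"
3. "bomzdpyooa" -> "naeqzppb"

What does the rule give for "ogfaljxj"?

gbmkyk

Looking at the pairs, the operation is to delete the first 2 characters, then shift every letter 1 place forward in the alphabet (wrapping around).
For "ogfaljxj", step one produces "faljxj"; step two turns that into "gbmkyk".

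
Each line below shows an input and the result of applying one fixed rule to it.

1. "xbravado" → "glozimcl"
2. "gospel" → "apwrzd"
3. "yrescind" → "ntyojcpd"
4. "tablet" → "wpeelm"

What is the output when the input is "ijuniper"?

The rule is to swap the front and back halves of the string, then shift every letter 11 places forward in the alphabet (wrapping around).
On "ijuniper": the first step gives "iperijun", and the second then gives "tapctufy".

tapctufy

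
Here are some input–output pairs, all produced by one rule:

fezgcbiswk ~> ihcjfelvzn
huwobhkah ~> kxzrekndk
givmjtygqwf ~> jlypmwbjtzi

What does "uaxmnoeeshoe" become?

xdapqrhhvkrh

What's happening: shift every letter 3 places forward in the alphabet (wrapping around).
For "uaxmnoeeshoe" the result is "xdapqrhhvkrh".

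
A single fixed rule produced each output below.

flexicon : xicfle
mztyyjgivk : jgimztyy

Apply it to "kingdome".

gdokin

The rule is to delete the last 2 characters, then move the last 3 characters to the front (rotate right by 3).
On "kingdome": the first step gives "kingdo", and the second then gives "gdokin".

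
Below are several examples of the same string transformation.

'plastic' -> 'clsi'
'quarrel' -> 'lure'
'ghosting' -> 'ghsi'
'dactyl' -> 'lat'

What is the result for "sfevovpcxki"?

Rule — move the last character to the front, then keep every other character starting from the first (positions 1st, 3rd, 5th, ...).
So "sfevovpcxki" becomes "ifvvck".

ifvvck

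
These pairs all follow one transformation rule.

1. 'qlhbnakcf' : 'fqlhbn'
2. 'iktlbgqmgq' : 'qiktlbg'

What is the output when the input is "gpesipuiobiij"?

Looking at the pairs, the operation is to move the last character to the front, then delete the last 3 characters.
Working it through for "gpesipuiobiij": intermediate "jgpesipuiobii", final "jgpesipuio".
(Check on "qlhbnakcf": → "fqlhbnakc" → "fqlhbn" ✓)

jgpesipuio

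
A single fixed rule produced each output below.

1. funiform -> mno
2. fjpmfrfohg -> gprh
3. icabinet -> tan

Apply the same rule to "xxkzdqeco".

okq

The rule is to move the last character to the front, then keep one character in every 3, starting at position 1 (positions 1st, 4th, 7th, ...).
"xxkzdqeco" → "okq".
(Check on "fjpmfrfohg": → "gfjpmfrfoh" → "gprh" ✓)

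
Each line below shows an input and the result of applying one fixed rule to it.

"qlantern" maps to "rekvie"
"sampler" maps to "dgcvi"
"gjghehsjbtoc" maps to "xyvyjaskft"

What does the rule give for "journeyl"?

The transformation: shift every letter 9 places backward in the alphabet (wrapping around), then delete the first 2 characters.
Applying both steps to "journeyl": "aflievpc", then "lievpc".

lievpc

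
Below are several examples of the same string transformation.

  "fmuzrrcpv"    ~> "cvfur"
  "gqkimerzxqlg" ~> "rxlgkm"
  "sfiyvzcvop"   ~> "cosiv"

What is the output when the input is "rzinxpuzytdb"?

uydrix

In each case the input is transformed by: keep every other character starting from the first (positions 1st, 3rd, 5th, ...), then move the first 3 characters to the end (rotate left by 3).
On "rzinxpuzytdb" that produces "uydrix".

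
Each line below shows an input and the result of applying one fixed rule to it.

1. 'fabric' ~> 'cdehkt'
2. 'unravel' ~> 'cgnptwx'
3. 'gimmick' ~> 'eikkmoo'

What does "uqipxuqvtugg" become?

iikrssvwwwxz

Each output is the input with this applied: shift every letter 2 places forward in the alphabet (wrapping around), then sort the characters into alphabetical order.
Applying both steps to "uqipxuqvtugg": "wskrzwsxvwii", then "iikrssvwwwxz".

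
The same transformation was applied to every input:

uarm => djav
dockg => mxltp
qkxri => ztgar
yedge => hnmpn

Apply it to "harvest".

The transformation: shift every letter 9 places forward in the alphabet (wrapping around).
Doing the same to "harvest": "qjaenbc".

qjaenbc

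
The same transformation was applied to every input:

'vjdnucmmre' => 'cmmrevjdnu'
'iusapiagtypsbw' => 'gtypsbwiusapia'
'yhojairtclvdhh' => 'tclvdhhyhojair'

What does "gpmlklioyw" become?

lioywgpmlk

In each case the input is transformed by: swap the front and back halves of the string.
Applying that to "gpmlklioyw" gives "lioywgpmlk".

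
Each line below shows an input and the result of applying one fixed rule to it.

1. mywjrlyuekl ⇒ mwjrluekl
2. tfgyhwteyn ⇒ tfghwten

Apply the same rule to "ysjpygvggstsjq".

Rule — remove every "y".
Applying that to "ysjpygvggstsjq" gives "sjpgvggstsjq".

sjpgvggstsjq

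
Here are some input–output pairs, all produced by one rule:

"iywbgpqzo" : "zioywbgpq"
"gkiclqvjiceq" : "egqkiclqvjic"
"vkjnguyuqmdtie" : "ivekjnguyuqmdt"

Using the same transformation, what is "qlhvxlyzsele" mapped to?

Looking at the pairs, the operation is to swap the first and last characters, then move the last 2 characters to the front (rotate right by 2).
Applying both steps to "qlhvxlyzsele": "elhvxlyzselq", then "lqelhvxlyzse".

lqelhvxlyzse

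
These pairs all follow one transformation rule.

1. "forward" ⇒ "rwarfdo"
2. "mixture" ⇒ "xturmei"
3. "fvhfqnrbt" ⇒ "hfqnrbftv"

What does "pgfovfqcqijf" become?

Rule — swap the first and last characters, then move the first 2 characters to the end (rotate left by 2).
Applying both steps to "pgfovfqcqijf": "fgfovfqcqijp", then "fovfqcqijpfg".

fovfqcqijpfg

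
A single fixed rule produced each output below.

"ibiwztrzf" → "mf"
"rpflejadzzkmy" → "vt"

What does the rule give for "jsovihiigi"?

nw

The transformation: shift every letter 4 places forward in the alphabet (wrapping around), then keep only the first 2 characters.
On "jsovihiigi": the first step gives "nwszmlmmkm", and the second then gives "nw".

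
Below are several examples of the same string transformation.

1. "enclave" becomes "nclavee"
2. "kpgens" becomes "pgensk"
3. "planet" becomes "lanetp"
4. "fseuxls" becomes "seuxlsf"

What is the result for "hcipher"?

cipherh

What's happening: move the first character to the end.
On "hcipher" that produces "cipherh".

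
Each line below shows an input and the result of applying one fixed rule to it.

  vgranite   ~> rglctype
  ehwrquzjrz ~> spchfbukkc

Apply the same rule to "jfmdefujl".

quoxqpufw

Each output is the input with this applied: shift every letter 11 places forward in the alphabet (wrapping around), then swap each adjacent pair of characters (1↔2, 3↔4, ...).
"jfmdefujl" → "uqxopqfuw" → "quoxqpufw".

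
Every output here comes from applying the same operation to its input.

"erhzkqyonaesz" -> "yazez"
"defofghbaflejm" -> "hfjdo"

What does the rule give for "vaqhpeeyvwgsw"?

The transformation: keep one character in every 3, starting at position 1 (positions 1st, 4th, 7th, ...), then move the last 3 characters to the front (rotate right by 3).
On "vaqhpeeyvwgsw" that produces "ewwvh".

ewwvh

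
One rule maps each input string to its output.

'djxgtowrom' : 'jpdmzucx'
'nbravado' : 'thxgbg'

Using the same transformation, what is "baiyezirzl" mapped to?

hgoekfox

The pattern: delete the last 2 characters, then shift every letter 6 places forward in the alphabet (wrapping around).
For "baiyezirzl" the result is "hgoekfox".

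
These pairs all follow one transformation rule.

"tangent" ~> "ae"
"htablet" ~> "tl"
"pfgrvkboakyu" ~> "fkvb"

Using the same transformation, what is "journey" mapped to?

on

Rule — take characters alternately from the front and the back (1st, last, 2nd, 2nd-last, ...), then keep one character in every 3, starting at position 3 (positions 3rd, 6th, 9th, ...).
On "journey": the first step gives "jyoeunr", and the second then gives "on".
(Check on "htablet": → "httealb" → "tl" ✓)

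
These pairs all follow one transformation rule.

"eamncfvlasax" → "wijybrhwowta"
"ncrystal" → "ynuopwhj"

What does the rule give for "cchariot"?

The transformation: move the first character to the end, then shift every letter 4 places backward in the alphabet (wrapping around).
For "cchariot", step one produces "chariotc"; step two turns that into "ydwnekpy".

ydwnekpy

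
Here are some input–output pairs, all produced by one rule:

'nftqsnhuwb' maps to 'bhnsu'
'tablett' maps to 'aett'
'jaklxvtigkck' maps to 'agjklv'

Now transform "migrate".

In each case the input is transformed by: sort the characters into alphabetical order, then keep every other character starting from the first (positions 1st, 3rd, 5th, ...).
On "migrate": the first step gives "aegimrt", and the second then gives "agmt".
(Check on "tablett": → "abelttt" → "aett" ✓)

agmt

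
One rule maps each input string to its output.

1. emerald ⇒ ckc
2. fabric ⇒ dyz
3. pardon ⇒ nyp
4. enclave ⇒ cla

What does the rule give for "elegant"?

cjc

Looking at the pairs, the operation is to shift every letter 2 places backward in the alphabet (wrapping around), then keep only the first 3 characters.
"elegant" → "cjceylr" → "cjc".
(Check on "emerald": → "ckcpyjb" → "ckc" ✓)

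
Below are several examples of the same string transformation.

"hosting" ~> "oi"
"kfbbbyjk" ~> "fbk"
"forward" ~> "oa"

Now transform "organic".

rn

In each case the input is transformed by: keep one character in every 3, starting at position 2 (positions 2nd, 5th, 8th, ...).
So "organic" becomes "rn".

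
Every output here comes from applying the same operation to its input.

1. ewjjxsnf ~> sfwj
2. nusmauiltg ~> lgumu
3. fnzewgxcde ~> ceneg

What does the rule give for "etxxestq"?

sqtx

The pattern: move the last 3 characters to the front (rotate right by 3), then keep every other character starting from the first (positions 1st, 3rd, 5th, ...).
"etxxestq" → "stqetxxe" → "sqtx".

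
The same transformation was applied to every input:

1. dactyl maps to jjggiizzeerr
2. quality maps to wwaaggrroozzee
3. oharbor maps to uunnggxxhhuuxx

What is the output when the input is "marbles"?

ssggxxhhrrkkyy

The rule is to shift every letter 6 places forward in the alphabet (wrapping around), then double every character.
"marbles" → "sgxhrky" → "ssggxxhhrrkkyy".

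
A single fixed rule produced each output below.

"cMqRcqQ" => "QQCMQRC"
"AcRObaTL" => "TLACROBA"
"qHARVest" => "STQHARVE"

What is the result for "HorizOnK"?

Rule — move the last 2 characters to the front (rotate right by 2), then convert every letter to uppercase.
"HorizOnK" → "nKHorizO" → "NKHORIZO".

NKHORIZO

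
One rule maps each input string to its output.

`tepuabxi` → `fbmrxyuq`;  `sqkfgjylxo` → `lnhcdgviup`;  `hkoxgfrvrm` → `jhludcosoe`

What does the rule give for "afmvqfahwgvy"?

The transformation: swap the first and last characters, then shift every letter 3 places backward in the alphabet (wrapping around).
"afmvqfahwgvy" → "yfmvqfahwgva" → "vcjsncxetdsx".

vcjsncxetdsx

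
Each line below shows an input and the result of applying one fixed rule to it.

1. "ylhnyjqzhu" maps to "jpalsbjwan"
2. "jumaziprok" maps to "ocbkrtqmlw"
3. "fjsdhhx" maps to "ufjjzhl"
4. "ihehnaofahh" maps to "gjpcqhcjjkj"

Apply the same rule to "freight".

Looking at the pairs, the operation is to move the first 2 characters to the end (rotate left by 2), then shift every letter 2 places forward in the alphabet (wrapping around).
For "freight", step one produces "eightfr"; step two turns that into "gkijvht".

gkijvht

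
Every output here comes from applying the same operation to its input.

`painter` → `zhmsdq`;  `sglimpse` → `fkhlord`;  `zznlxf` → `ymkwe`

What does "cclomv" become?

What's happening: delete the first character, then shift every letter 1 place backward in the alphabet (wrapping around).
Starting from "cclomv": after the first operation, "clomv"; after the second, "bknlu".

bknlu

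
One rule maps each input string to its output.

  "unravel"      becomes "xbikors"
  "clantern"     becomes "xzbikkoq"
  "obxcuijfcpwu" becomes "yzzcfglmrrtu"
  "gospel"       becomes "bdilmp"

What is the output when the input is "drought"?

adeloqr

The pattern: sort the characters into alphabetical order, then shift every letter 3 places backward in the alphabet (wrapping around).
Applying both steps to "drought": "dghortu", then "adeloqr".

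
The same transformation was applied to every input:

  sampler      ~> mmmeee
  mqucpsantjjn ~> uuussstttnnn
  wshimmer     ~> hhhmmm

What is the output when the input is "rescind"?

Looking at the pairs, the operation is to keep one character in every 3, starting at position 3 (positions 3rd, 6th, 9th, ...), then repeat every character 3 times.
On "rescind": the first step gives "sn", and the second then gives "sssnnn".
(Check on "wshimmer": → "hm" → "hhhmmm" ✓)

sssnnn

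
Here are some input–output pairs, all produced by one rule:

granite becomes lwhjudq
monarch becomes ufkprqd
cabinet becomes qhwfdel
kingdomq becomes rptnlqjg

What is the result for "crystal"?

wdofubv

The rule is to shift every letter 3 places forward in the alphabet (wrapping around), then move the last 3 characters to the front (rotate right by 3).
Applying both steps to "crystal": "fubvwdo", then "wdofubv".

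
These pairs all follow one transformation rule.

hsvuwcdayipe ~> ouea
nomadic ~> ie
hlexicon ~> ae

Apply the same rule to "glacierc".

ea

In each case the input is transformed by: shift every letter 4 places backward in the alphabet (wrapping around), then keep only the vowels.
Applying both steps to "glacierc": "chwyeany", then "ea".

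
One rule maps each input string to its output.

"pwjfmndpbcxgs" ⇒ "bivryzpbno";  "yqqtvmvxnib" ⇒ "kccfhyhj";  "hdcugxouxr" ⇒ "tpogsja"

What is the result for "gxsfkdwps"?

Looking at the pairs, the operation is to delete the last 3 characters, then shift every letter 12 places forward in the alphabet (wrapping around).
Working it through for "gxsfkdwps": intermediate "gxsfkd", final "sjerwp".

sjerwp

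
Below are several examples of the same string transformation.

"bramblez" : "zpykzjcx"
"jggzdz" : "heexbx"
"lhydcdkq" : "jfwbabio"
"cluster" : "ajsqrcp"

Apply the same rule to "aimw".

The pattern: shift every letter 2 places backward in the alphabet (wrapping around).
Doing the same to "aimw": "ygku".

ygku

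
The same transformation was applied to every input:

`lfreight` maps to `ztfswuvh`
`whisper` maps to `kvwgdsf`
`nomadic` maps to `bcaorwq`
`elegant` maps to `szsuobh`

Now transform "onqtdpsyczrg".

The rule is to shift every letter 12 places backward in the alphabet (wrapping around).
On "onqtdpsyczrg" that produces "cbehrdgmqnfu".

cbehrdgmqnfu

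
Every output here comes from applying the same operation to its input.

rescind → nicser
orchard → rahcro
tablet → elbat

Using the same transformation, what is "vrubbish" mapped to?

sibburv

Rule — delete the last character, then reverse the string.
Working it through for "vrubbish": intermediate "vrubbis", final "sibburv".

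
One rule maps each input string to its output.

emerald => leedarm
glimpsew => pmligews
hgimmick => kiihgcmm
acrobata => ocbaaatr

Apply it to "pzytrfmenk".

In each case the input is transformed by: sort the characters into reverse alphabetical order, then move the first 2 characters to the end (rotate left by 2).
On "pzytrfmenk": the first step gives "zytrpnmkfe", and the second then gives "trpnmkfezy".

trpnmkfezy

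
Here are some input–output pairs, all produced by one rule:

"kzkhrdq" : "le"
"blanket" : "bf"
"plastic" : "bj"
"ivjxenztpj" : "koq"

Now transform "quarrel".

The rule is to keep one character in every 3, starting at position 3 (positions 3rd, 6th, 9th, ...), then shift every letter 1 place forward in the alphabet (wrapping around).
Starting from "quarrel": after the first operation, "ae"; after the second, "bf".

bf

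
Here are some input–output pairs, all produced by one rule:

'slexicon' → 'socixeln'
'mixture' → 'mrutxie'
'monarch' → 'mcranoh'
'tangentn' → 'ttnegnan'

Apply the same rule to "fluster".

fetsulr

Rule — reverse the string, then swap the first and last characters.
"fluster" → "retsulf" → "fetsulr".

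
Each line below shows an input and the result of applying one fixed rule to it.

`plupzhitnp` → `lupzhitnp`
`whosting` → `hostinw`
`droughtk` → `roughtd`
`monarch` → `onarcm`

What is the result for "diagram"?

In each case the input is transformed by: delete the last character, then move the first character to the end.
Starting from "diagram": after the first operation, "diagra"; after the second, "iagrad".

iagrad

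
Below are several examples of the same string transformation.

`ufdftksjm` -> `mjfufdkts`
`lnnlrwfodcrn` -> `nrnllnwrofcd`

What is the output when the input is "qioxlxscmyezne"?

In each case the input is transformed by: move the last 2 characters to the front (rotate right by 2), then swap each adjacent pair of characters (1↔2, 3↔4, ...).
For "qioxlxscmyezne", step one produces "neqioxlxscmyez"; step two turns that into "eniqxoxlcsymze".

eniqxoxlcsymze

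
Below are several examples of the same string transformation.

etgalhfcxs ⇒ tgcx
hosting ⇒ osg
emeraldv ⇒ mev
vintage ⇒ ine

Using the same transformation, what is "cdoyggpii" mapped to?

doi

What's happening: swap each adjacent pair of characters (1↔2, 3↔4, ...), then keep one character in every 3, starting at position 1 (positions 1st, 4th, 7th, ...).
On "cdoyggpii": the first step gives "dcyoggipi", and the second then gives "doi".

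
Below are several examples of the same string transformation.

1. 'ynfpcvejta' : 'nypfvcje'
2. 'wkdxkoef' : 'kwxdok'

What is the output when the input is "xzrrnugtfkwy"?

The transformation: delete the last 2 characters, then swap each adjacent pair of characters (1↔2, 3↔4, ...).
For "xzrrnugtfkwy", step one produces "xzrrnugtfk"; step two turns that into "zxrruntgkf".
(Check on "wkdxkoef": → "wkdxko" → "kwxdok" ✓)

zxrruntgkf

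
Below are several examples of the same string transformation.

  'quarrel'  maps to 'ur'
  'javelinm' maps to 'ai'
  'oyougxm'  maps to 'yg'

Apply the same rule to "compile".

oi

In each case the input is transformed by: take characters alternately from the front and the back (1st, last, 2nd, 2nd-last, ...), then keep one character in every 3, starting at position 3 (positions 3rd, 6th, 9th, ...).
"compile" → "ceolmip" → "oi".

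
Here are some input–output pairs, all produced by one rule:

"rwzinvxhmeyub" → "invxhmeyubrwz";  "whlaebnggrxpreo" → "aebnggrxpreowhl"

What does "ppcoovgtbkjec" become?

The transformation: move the first 3 characters to the end (rotate left by 3).
Applying that to "ppcoovgtbkjec" gives "oovgtbkjecppc".

oovgtbkjecppc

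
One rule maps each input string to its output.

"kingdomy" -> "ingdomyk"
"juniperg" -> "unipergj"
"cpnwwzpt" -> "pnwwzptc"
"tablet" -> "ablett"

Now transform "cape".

apec

The pattern: move the first character to the end.
Applying that to "cape" gives "apec".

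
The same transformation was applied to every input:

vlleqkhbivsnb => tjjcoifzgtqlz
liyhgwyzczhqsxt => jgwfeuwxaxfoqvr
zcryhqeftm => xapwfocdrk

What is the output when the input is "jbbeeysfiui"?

hzzccwqdgsg

The rule is to shift every letter 2 places backward in the alphabet (wrapping around).
Doing the same to "jbbeeysfiui": "hzzccwqdgsg".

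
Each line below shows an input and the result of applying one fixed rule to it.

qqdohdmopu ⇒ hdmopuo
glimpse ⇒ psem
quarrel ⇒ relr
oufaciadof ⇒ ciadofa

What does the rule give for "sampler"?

Each output is the input with this applied: delete the first 3 characters, then move the first character to the end.
Applying both steps to "sampler": "pler", then "lerp".

lerp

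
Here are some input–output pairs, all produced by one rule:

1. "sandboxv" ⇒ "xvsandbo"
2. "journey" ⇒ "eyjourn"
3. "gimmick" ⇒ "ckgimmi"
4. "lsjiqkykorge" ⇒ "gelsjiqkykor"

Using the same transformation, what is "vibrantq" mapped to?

The rule is to move the last 2 characters to the front (rotate right by 2).
So "vibrantq" becomes "tqvibran".

tqvibran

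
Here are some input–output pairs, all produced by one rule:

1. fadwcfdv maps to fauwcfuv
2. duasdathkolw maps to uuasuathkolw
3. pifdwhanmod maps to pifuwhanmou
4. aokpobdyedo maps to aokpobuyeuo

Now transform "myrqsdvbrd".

Looking at the pairs, the operation is to replace every "d" with "u".
For "myrqsdvbrd" the result is "myrqsuvbru".

myrqsuvbru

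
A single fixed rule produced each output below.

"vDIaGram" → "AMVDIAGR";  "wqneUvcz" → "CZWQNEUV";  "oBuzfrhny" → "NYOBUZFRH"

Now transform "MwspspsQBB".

BBMWSPSPSQ

What's happening: move the last 2 characters to the front (rotate right by 2), then convert every letter to uppercase.
"MwspspsQBB" → "BBMwspspsQ" → "BBMWSPSPSQ".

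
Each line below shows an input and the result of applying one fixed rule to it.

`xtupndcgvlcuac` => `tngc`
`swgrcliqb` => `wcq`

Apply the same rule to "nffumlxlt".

fml

Rule — move the last character to the front, then keep one character in every 3, starting at position 3 (positions 3rd, 6th, 9th, ...).
So "nffumlxlt" becomes "fml".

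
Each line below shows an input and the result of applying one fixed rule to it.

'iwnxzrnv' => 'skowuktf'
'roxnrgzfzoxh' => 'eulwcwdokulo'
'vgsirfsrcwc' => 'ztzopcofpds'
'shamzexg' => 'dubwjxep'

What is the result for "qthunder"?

obakreqn

Looking at the pairs, the operation is to shift every letter 3 places backward in the alphabet (wrapping around), then reverse the string.
Working it through for "qthunder": intermediate "nqerkabo", final "obakreqn".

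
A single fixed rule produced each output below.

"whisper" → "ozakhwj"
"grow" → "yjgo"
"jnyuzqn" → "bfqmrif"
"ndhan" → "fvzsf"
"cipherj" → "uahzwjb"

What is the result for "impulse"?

aehmdkw

The rule is to shift every letter 8 places backward in the alphabet (wrapping around).
"impulse" → "aehmdkw".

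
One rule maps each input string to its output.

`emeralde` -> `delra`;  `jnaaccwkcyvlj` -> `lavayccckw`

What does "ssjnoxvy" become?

vjxno

The transformation: take characters alternately from the front and the back (1st, last, 2nd, 2nd-last, ...), then delete the first 3 characters.
Starting from "ssjnoxvy": after the first operation, "sysvjxno"; after the second, "vjxno".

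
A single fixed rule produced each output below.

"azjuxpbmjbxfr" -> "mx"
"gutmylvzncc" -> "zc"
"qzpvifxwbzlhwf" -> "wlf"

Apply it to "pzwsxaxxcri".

Looking at the pairs, the operation is to keep one character in every 3, starting at position 2 (positions 2nd, 5th, 8th, ...), then delete the first 2 characters.
On "pzwsxaxxcri": the first step gives "zxxi", and the second then gives "xi".

xi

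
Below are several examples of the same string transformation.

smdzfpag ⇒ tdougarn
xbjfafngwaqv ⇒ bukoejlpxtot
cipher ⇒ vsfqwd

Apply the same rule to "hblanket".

Looking at the pairs, the operation is to shift every letter 12 places backward in the alphabet (wrapping around), then swap the front and back halves of the string.
Starting from "hblanket": after the first operation, "vpzobysh"; after the second, "byshvpzo".

byshvpzo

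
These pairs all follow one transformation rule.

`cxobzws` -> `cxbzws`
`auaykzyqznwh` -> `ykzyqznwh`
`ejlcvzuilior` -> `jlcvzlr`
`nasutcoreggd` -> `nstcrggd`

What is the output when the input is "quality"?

qlty

Rule — remove every vowel.
For "quality" the result is "qlty".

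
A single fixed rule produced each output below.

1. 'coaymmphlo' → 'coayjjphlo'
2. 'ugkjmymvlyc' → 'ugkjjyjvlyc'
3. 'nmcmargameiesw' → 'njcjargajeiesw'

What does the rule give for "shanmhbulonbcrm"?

shanjhbulonbcrj

Each output is the input with this applied: replace every "m" with "j".
Doing the same to "shanmhbulonbcrm": "shanjhbulonbcrj".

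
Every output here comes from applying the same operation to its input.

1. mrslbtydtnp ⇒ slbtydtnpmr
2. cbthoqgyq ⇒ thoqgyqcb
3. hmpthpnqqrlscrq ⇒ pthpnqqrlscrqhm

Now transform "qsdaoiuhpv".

daoiuhpvqs

Each output is the input with this applied: move the first 2 characters to the end (rotate left by 2).
"qsdaoiuhpv" → "daoiuhpvqs".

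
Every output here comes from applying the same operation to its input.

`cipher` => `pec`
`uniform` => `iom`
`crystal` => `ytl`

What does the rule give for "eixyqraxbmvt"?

Rule — move the first character to the end, then keep every other character starting from the second (positions 2nd, 4th, 6th, ...).
On "eixyqraxbmvt": the first step gives "ixyqraxbmvte", and the second then gives "xqabve".
(Check on "uniform": → "niformu" → "iom" ✓)

xqabve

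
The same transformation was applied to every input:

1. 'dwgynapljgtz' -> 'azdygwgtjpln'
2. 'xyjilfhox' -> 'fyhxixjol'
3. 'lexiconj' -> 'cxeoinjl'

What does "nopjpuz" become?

jznuopp

The rule is to sort the characters into alphabetical order, then take characters alternately from the front and the back (1st, last, 2nd, 2nd-last, ...).
Applying that to "nopjpuz" gives "jznuopp".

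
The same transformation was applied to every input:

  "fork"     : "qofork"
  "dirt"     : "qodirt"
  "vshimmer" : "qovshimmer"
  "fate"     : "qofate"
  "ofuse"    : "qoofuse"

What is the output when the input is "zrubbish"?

Rule — prepend "qo".
So "zrubbish" becomes "qozrubbish".

qozrubbish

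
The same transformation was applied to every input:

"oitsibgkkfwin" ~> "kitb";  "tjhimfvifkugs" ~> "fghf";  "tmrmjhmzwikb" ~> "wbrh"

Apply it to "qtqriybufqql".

The transformation: keep one character in every 3, starting at position 3 (positions 3rd, 6th, 9th, ...), then move the first 2 characters to the end (rotate left by 2).
For "qtqriybufqql", step one produces "qyfl"; step two turns that into "flqy".

flqy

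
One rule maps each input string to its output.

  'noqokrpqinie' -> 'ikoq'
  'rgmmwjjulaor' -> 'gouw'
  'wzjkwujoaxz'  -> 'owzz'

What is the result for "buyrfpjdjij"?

dfju

The transformation: keep one character in every 3, starting at position 2 (positions 2nd, 5th, 8th, ...), then sort the characters into alphabetical order.
Starting from "buyrfpjdjij": after the first operation, "ufdj"; after the second, "dfju".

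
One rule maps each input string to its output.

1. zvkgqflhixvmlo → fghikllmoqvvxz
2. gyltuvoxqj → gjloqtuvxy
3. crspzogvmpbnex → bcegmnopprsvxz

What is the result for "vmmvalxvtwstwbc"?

What's happening: sort the characters into alphabetical order.
So "vmmvalxvtwstwbc" becomes "abclmmsttvvvwwx".

abclmmsttvvvwwx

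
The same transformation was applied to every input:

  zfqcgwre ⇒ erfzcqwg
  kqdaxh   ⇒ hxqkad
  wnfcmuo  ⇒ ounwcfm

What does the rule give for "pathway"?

What's happening: move the last 2 characters to the front (rotate right by 2), then swap each adjacent pair of characters (1↔2, 3↔4, ...).
"pathway" → "aypathw" → "yaaphtw".

yaaphtw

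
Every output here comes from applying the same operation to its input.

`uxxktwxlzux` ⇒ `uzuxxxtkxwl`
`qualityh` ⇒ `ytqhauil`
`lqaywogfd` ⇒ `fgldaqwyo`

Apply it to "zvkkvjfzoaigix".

The rule is to move the last 3 characters to the front (rotate right by 3), then swap each adjacent pair of characters (1↔2, 3↔4, ...).
For "zvkkvjfzoaigix", step one produces "gixzvkkvjfzoai"; step two turns that into "igzxkvvkfjozia".

igzxkvvkfjozia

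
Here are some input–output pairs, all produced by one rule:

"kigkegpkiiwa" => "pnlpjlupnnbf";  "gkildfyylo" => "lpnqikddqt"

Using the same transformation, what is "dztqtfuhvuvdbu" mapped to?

ieyvykzmazaigz

Each output is the input with this applied: shift every letter 5 places forward in the alphabet (wrapping around).
Doing the same to "dztqtfuhvuvdbu": "ieyvykzmazaigz".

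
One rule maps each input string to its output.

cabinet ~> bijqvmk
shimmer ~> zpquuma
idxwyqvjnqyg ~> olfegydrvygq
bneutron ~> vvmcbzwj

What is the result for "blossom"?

Looking at the pairs, the operation is to shift every letter 8 places forward in the alphabet (wrapping around), then swap the first and last characters.
Applying that to "blossom" gives "utwaawj".

utwaawj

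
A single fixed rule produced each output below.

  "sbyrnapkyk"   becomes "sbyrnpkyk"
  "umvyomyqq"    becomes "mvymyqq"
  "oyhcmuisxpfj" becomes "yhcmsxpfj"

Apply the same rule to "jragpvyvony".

jrgpvyvny

Rule — remove every vowel.
For "jragpvyvony" the result is "jrgpvyvny".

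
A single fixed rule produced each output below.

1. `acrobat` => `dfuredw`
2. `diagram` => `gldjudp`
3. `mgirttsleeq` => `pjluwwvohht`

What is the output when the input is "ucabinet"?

xfdelqhw

What's happening: shift every letter 3 places forward in the alphabet (wrapping around).
So "ucabinet" becomes "xfdelqhw".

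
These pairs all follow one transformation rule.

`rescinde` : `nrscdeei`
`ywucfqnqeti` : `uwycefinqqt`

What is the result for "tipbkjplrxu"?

tuxbijklppr

The pattern: sort the characters into alphabetical order, then move the last 3 characters to the front (rotate right by 3).
Working it through for "tipbkjplrxu": intermediate "bijklpprtux", final "tuxbijklppr".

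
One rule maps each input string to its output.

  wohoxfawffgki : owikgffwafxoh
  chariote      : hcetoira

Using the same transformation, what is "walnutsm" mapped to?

awmstunl

The pattern: reverse the string, then move the last 2 characters to the front (rotate right by 2).
For "walnutsm", step one produces "mstunlaw"; step two turns that into "awmstunl".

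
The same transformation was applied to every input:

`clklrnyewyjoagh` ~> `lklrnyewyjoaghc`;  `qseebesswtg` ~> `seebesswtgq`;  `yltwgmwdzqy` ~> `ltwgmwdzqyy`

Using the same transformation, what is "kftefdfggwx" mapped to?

ftefdfggwxk

Looking at the pairs, the operation is to move the first character to the end.
For "kftefdfggwx" the result is "ftefdfggwxk".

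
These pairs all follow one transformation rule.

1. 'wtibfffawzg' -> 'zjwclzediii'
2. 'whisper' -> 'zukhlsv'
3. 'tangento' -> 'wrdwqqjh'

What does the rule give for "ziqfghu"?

cxlktji

Rule — take characters alternately from the front and the back (1st, last, 2nd, 2nd-last, ...), then shift every letter 3 places forward in the alphabet (wrapping around).
Starting from "ziqfghu": after the first operation, "zuihqgf"; after the second, "cxlktji".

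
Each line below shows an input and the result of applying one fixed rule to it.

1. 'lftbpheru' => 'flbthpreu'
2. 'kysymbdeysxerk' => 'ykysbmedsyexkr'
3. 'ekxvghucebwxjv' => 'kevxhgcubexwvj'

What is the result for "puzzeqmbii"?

The rule is to swap each adjacent pair of characters (1↔2, 3↔4, ...).
So "puzzeqmbii" becomes "upzzqebmii".

upzzqebmii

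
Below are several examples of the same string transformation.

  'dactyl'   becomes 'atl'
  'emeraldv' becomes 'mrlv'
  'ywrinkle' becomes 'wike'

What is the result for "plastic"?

In each case the input is transformed by: keep every other character starting from the second (positions 2nd, 4th, 6th, ...).
On "plastic" that produces "lsi".

lsi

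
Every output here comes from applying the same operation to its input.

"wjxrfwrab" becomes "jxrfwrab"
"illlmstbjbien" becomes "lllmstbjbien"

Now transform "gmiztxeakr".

miztxeakr

Each output is the input with this applied: delete the first character.
Doing the same to "gmiztxeakr": "miztxeakr".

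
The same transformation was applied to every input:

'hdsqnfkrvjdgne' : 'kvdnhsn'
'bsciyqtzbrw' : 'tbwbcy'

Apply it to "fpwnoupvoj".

What's happening: keep every other character starting from the first (positions 1st, 3rd, 5th, ...), then move the first 3 characters to the end (rotate left by 3).
Applying both steps to "fpwnoupvoj": "fwopo", then "pofwo".
(Check on "hdsqnfkrvjdgne": → "hsnkvdn" → "kvdnhsn" ✓)

pofwo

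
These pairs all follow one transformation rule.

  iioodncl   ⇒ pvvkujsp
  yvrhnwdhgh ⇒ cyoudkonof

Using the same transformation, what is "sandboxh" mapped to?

hukiveoz

The rule is to shift every letter 7 places forward in the alphabet (wrapping around), then move the first character to the end.
Starting from "sandboxh": after the first operation, "zhukiveo"; after the second, "hukiveoz".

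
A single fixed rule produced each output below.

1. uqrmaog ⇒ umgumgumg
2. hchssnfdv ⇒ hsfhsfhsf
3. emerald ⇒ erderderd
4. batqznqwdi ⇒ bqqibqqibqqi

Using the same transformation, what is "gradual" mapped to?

gdlgdlgdl

In each case the input is transformed by: keep one character in every 3, starting at position 1 (positions 1st, 4th, 7th, ...), then write the whole string 3 times in a row.
For "gradual", step one produces "gdl"; step two turns that into "gdlgdlgdl".
(Check on "uqrmaog": → "umg" → "umgumgumg" ✓)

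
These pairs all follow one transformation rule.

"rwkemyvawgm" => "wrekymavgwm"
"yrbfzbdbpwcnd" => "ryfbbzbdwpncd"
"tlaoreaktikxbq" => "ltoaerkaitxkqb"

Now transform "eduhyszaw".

What's happening: swap each adjacent pair of characters (1↔2, 3↔4, ...).
Applying that to "eduhyszaw" gives "dehusyazw".

dehusyazw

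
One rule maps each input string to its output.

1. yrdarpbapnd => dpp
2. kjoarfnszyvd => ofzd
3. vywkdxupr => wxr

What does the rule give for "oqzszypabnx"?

In each case the input is transformed by: keep one character in every 3, starting at position 3 (positions 3rd, 6th, 9th, ...).
For "oqzszypabnx" the result is "zyb".

zyb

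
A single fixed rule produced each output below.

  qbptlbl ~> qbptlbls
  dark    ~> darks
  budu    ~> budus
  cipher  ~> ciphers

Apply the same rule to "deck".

The transformation: append "s".
"deck" → "decks".

decks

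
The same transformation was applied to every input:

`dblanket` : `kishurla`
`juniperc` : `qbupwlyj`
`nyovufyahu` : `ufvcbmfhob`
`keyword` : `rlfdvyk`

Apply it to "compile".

jvtwpsl

Rule — shift every letter 7 places forward in the alphabet (wrapping around).
So "compile" becomes "jvtwpsl".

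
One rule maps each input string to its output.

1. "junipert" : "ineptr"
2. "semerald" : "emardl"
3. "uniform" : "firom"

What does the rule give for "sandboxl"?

dnoblx

The rule is to swap each adjacent pair of characters (1↔2, 3↔4, ...), then delete the first 2 characters.
"sandboxl" → "asdnoblx" → "dnoblx".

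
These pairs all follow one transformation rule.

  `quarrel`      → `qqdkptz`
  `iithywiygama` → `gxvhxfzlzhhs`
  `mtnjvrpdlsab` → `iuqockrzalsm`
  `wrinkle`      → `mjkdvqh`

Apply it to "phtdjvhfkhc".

In each case the input is transformed by: move the first 3 characters to the end (rotate left by 3), then shift every letter 1 place backward in the alphabet (wrapping around).
On "phtdjvhfkhc": the first step gives "djvhfkhcpht", and the second then gives "ciugejgbogs".

ciugejgbogs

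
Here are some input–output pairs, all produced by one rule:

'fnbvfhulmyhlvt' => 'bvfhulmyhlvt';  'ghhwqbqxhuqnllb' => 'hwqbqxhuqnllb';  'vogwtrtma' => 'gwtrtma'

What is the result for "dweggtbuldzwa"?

eggtbuldzwa

The pattern: delete the first 2 characters.
"dweggtbuldzwa" → "eggtbuldzwa".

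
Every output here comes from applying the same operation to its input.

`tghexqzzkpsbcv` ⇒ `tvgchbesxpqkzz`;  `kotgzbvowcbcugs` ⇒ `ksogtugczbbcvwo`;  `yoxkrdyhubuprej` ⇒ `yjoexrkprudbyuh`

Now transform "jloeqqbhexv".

Looking at the pairs, the operation is to take characters alternately from the front and the back (1st, last, 2nd, 2nd-last, ...).
"jloeqqbhexv" → "jvlxoeehqbq".

jvlxoeehqbq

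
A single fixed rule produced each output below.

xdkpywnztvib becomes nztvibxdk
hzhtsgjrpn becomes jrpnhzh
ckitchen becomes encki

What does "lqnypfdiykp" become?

Rule — move the first 3 characters to the end (rotate left by 3), then delete the first 3 characters.
On "lqnypfdiykp": the first step gives "ypfdiykplqn", and the second then gives "diykplqn".

diykplqn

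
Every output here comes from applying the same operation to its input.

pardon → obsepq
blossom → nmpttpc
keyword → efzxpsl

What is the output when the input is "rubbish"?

What's happening: shift every letter 1 place forward in the alphabet (wrapping around), then swap the first and last characters.
Working it through for "rubbish": intermediate "svccjti", final "ivccjts".

ivccjts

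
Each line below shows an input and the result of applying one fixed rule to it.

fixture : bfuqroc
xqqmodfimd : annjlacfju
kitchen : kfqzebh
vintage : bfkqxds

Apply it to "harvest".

In each case the input is transformed by: shift every letter 3 places backward in the alphabet (wrapping around), then swap the first and last characters.
On "harvest": the first step gives "exosbpq", and the second then gives "qxosbpe".

qxosbpe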